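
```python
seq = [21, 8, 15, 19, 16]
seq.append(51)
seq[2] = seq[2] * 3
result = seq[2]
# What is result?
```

Trace:
`seq = [21, 8, 15, 19, 16]` → seq = [21, 8, 15, 19, 16]
`seq.append(51)` → seq = [21, 8, 15, 19, 16, 51]
`seq[2] = seq[2] * 3` → seq = [21, 8, 45, 19, 16, 51]
`result = seq[2]` → result = 45
So result = 45

Answer: 45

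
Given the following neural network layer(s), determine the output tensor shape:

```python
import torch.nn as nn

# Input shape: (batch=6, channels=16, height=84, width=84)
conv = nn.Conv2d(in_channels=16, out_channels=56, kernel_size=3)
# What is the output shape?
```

Input: (6, 16, 84, 84) -> Output: (6, 56, 82, 82)

Answer: (6, 56, 82, 82)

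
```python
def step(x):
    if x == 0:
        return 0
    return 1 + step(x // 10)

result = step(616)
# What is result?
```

Count of digits of 616: 3

Answer: 3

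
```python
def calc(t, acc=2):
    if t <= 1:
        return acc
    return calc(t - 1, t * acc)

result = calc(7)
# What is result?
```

Accumulator trace (n, acc): (7, 2) -> (6, 14) -> (5, 84) -> (4, 420) -> (3, 1680) -> (2, 5040) -> (1, 10080) -> return 10080

Answer: 10080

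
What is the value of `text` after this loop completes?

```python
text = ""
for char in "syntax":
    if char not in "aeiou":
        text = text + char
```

Remove vowels from 'syntax'
`text` takes the values: "" → "s" → "sy" → "syn" → "synt" → "syntx"

Answer: "syntx"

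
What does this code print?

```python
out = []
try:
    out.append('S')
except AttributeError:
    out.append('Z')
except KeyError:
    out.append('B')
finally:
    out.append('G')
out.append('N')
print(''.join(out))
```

Execution trace: 'S' (try body, no exception) → 'G' (finally) → 'N' (after the try/except). Output: SGN

Answer: SGN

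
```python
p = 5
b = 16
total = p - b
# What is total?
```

Trace:
`p = 5` → p = 5
`b = 16` → b = 16
`total = p - b` → total = -11
So total = -11

Answer: -11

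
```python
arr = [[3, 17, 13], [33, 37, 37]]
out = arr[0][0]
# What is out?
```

Trace:
`arr = [[3, 17, 13], [33, 37, 37]]` → arr = [[3, 17, 13], [33, 37, 37]]
`out = arr[0][0]` → out = 3
So out = 3

Answer: 3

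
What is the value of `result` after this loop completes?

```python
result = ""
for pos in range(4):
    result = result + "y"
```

Repeat 'y' 4 times
`result` takes the values: "" → "y" → "yy" → "yyy" → "yyyy"

Answer: "yyyy"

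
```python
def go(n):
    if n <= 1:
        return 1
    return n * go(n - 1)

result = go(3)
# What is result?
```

go(3) = 3 * 2 * 1 = 6

Answer: 6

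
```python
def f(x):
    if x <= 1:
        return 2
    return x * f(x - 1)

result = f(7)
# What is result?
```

f(7) = 7 * 6 * 5 * 4 * 3 * 2 * 2 = 10080

Answer: 10080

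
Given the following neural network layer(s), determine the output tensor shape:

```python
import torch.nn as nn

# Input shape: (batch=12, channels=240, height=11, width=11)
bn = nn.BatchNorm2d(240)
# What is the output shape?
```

Input: (12, 240, 11, 11) -> Output: (12, 240, 11, 11)

Answer: (12, 240, 11, 11)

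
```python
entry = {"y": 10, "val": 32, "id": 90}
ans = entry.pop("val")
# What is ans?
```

Trace:
`entry = {"y": 10, "val": 32, "id": 90}` → entry = {'y': 10, 'val': 32, 'id': 90}
`ans = entry.pop("val")` → entry = {'y': 10, 'id': 90}; ans = 32
So ans = 32

Answer: 32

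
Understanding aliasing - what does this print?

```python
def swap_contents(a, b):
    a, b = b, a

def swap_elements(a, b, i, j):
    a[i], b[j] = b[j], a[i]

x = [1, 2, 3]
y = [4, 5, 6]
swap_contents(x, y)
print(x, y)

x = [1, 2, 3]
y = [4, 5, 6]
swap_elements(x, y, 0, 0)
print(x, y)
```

Key concept: parameter rebinding vs mutation.
Step by step:
`x = [1, 2, 3]` → x = [1, 2, 3]
`y = [4, 5, 6]` → y = [4, 5, 6]
`swap_contents(x, y)` → no visible change to tracked variables
`print(x, y)` → prints [1, 2, 3] [4, 5, 6]
`x = [1, 2, 3]` → x = [1, 2, 3]
`y = [4, 5, 6]` → y = [4, 5, 6]
`swap_elements(x, y, 0, 0)` → x = [4, 2, 3]; y = [1, 5, 6]
`print(x, y)` → prints [4, 2, 3] [1, 5, 6]

Answer:
[1, 2, 3] [4, 5, 6]
[4, 2, 3] [1, 5, 6]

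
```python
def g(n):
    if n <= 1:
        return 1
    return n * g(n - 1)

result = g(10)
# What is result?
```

g(10) = 10 * 9 * 8 * 7 * 6 * 5 * 4 * 3 * 2 * 1 = 3628800

Answer: 3628800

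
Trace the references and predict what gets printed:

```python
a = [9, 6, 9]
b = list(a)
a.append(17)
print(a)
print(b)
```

Key concept: list() constructor creates copy.
Step by step:
`a = [9, 6, 9]` → a = [9, 6, 9]
`b = list(a)` → b = [9, 6, 9]
`a.append(17)` → a = [9, 6, 9, 17]
`print(a)` → prints [9, 6, 9, 17]
`print(b)` → prints [9, 6, 9]

Answer:
[9, 6, 9, 17]
[9, 6, 9]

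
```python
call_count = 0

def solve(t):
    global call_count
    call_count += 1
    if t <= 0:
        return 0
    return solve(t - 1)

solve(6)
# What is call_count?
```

Linear recursion stepping by 1: 7 calls from t=6 down to ≤0.

Answer: 7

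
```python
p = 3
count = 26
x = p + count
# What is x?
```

Trace:
`p = 3` → p = 3
`count = 26` → count = 26
`x = p + count` → x = 29
So x = 29

Answer: 29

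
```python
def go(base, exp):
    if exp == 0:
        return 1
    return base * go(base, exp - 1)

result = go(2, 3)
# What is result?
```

go(2, 3) = 2 * 2 * 2 = 8

Answer: 8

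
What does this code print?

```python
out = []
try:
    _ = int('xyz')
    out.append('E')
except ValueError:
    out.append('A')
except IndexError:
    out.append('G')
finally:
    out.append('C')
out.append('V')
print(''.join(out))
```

Execution trace: 'A' (except ValueError) → 'C' (finally) → 'V' (after the try/except). Output: ACV

Answer: ACV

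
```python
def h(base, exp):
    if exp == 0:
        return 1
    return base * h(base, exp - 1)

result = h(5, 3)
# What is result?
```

h(5, 3) = 5 * 5 * 5 = 125

Answer: 125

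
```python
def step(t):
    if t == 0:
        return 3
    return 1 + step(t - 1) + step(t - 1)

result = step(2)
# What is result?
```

step(t) = 1 + 2·step(t-1), step(0)=3. Closed form: (3+1)·2^2 - 1 = 15.

Answer: 15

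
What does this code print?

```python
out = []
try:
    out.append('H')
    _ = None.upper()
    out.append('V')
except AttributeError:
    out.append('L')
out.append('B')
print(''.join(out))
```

Execution trace: 'H' (try body) → 'L' (except AttributeError) → 'B' (after the try/except). Output: HLB

Answer: HLB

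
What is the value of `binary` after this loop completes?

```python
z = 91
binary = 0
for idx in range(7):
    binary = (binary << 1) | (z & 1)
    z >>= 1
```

Reverse lowest 7 bits of 91
`binary` takes the values: 0 → 1 → 3 → 6 → 13 → 27 → 54 → 109

Answer: 109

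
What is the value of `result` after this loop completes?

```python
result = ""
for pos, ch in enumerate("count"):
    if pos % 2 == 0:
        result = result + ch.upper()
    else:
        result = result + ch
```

Uppercase even positions in 'count'
`result` takes the values: "" → "C" → "Co" → "CoU" → "CoUn" → "CoUnT"

Answer: "CoUnT"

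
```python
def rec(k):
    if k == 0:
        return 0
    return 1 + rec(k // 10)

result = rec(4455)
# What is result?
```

Count of digits of 4455: 4

Answer: 4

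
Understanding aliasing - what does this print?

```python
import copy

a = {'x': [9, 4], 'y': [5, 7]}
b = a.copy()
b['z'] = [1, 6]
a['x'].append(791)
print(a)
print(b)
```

Key concept: shallow copy of dict with mutable values.
Step by step:
`a = {'x': [9, 4], 'y': [5, 7]}` → a = {'x': [9, 4], 'y': [5, 7]}
`b = a.copy()` → b = {'x': [9, 4], 'y': [5, 7]}
`b['z'] = [1, 6]` → b = {'x': [9, 4], 'y': [5, 7], 'z': [1, 6]}
`a['x'].append(791)` → a = {'x': [9, 4, 791], 'y': [5, 7]}; b = {'x': [9, 4, 791], 'y': [5, 7], 'z': [1, 6]}
`print(a)` → prints {'x': [9, 4, 791], 'y': [5, 7]}
`print(b)` → prints {'x': [9, 4, 791], 'y': [5, 7], 'z': [1, 6]}

Answer:
{'x': [9, 4, 791], 'y': [5, 7]}
{'x': [9, 4, 791], 'y': [5, 7], 'z': [1, 6]}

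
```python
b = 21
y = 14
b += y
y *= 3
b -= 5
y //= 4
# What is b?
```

Trace:
`b = 21` → b = 21
`y = 14` → y = 14
`b += y` → b = 35
`y *= 3` → y = 42
`b -= 5` → b = 30
`y //= 4` → y = 10
So b = 30

Answer: 30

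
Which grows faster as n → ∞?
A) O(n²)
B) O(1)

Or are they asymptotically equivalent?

O(n²) vs O(1): Higher order terms dominate.

Answer: A) O(n²) grows faster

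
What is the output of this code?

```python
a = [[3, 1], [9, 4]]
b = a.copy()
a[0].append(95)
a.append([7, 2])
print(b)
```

Key concept: shallow copy with nested lists.
Step by step:
`a = [[3, 1], [9, 4]]` → a = [[3, 1], [9, 4]]
`b = a.copy()` → b = [[3, 1], [9, 4]]
`a[0].append(95)` → a = [[3, 1, 95], [9, 4]]; b = [[3, 1, 95], [9, 4]]
`a.append([7, 2])` → a = [[3, 1, 95], [9, 4], [7, 2]]
`print(b)` → prints [[3, 1, 95], [9, 4]]

Answer: [[3, 1, 95], [9, 4]]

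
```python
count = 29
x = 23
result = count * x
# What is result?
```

Trace:
`count = 29` → count = 29
`x = 23` → x = 23
`result = count * x` → result = 667
So result = 667

Answer: 667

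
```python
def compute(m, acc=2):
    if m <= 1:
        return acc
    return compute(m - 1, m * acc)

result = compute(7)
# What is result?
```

Accumulator trace (n, acc): (7, 2) -> (6, 14) -> (5, 84) -> (4, 420) -> (3, 1680) -> (2, 5040) -> (1, 10080) -> return 10080

Answer: 10080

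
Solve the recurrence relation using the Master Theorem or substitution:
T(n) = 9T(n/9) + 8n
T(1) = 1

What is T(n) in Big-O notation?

By Master Theorem: a=9, b=9, f(n)=8n. Since log_9(9) = 1 and f(n) = Θ(n^1), Case 2 applies. T(n) = O(n log n).

Answer: O(n log n)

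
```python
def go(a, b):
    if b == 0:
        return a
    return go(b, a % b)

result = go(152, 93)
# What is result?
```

go(152, 93) -> go(93, 59) -> go(59, 34) -> go(34, 25) -> go(25, 9) -> go(9, 7) -> go(7, 2) -> go(2, 1) -> go(1, 0) -> 1

Answer: 1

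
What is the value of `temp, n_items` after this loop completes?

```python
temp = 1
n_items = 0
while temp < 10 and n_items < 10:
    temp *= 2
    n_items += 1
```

Double until >= 10 or 10 iterations
`temp, n_items` takes the values: (1, 0) → (2, 0) → (2, 1) → (4, 1) → (4, 2) → (8, 2) → (8, 3) → (16, 3) → (16, 4)

Answer: 16, 4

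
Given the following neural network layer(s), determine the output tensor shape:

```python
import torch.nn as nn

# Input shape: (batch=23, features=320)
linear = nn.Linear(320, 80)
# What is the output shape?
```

Input: (23, 320) -> Output: (23, 80)

Answer: (23, 80)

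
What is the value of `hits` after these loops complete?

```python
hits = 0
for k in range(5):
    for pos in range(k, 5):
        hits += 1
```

Upper triangle: 5 + 4 + ... + 1
`hits` takes the values: 0 → 1 → 2 → 3 → 4 → 5 → 6 → 7 → 8 → 9 → 10 → 11 → 12 → 13 → 14 → 15

Answer: 15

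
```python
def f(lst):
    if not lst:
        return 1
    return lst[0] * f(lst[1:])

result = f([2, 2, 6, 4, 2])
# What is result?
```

Product over [2, 2, 6, 4, 2] = 2 * 2 * 6 * 4 * 2 = 192

Answer: 192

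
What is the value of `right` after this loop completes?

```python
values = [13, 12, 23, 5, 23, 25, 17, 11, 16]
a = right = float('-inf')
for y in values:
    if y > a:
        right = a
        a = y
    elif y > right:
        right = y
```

Second largest (with repeats) in [13, 12, 23, 5, 23, 25, 17, 11, 16]
`right` takes the values: -inf → 12 → 13 → 23

Answer: 23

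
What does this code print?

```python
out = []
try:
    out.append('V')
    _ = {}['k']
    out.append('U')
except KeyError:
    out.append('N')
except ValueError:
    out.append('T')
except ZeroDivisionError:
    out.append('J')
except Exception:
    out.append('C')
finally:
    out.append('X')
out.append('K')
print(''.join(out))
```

Execution trace: 'V' (try body) → 'N' (except KeyError) → 'X' (finally) → 'K' (after the try/except). Output: VNXK

Answer: VNXK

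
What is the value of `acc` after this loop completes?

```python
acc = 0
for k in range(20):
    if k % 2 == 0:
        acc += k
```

Sum of even numbers 0 to 19
`acc` takes the values: 0 → 2 → 6 → 12 → 20 → 30 → 42 → 56 → 72 → 90

Answer: 90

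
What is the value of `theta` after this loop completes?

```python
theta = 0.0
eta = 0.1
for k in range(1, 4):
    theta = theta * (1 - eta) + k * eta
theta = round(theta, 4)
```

Moving average with lr=0.1
`theta` takes the values: 0.0 → 0.1 → 0.29 → 0.561

Answer: 0.561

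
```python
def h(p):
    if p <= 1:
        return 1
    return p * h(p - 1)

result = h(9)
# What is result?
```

h(9) = 9 * 8 * 7 * 6 * 5 * 4 * 3 * 2 * 1 = 362880

Answer: 362880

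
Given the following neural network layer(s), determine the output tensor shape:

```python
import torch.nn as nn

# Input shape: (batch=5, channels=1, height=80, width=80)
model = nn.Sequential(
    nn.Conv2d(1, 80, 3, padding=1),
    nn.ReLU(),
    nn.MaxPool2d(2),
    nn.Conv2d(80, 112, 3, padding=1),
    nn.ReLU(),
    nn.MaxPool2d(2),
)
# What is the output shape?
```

Input: (5, 1, 80, 80) -> after first Conv2d: (5, 80, 80, 80) -> after first MaxPool2d: (5, 80, 40, 40) -> after second Conv2d: (5, 112, 40, 40) -> Output: (5, 112, 20, 20)

Answer: (5, 112, 20, 20)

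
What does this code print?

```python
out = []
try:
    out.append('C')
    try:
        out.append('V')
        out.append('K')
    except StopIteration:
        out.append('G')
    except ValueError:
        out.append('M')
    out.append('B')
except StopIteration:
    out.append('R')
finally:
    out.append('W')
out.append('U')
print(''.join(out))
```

Execution trace: 'C' (try body) → 'V' (inner try body) → 'K' (inner try body, no exception) → 'B' (try body, no exception) → 'W' (finally) → 'U' (after the try/except). Output: CVKBWU

Answer: CVKBWU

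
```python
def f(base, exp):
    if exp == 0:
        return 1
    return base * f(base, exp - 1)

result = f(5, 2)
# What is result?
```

f(5, 2) = 5 * 5 = 25

Answer: 25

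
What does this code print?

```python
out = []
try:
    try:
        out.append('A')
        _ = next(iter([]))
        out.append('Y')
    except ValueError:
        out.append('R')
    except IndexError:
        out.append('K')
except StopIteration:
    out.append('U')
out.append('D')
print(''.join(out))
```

Execution trace: 'A' (inner try body) → 'U' (outer except StopIteration) → 'D' (after the try/except). Output: AUD

Answer: AUD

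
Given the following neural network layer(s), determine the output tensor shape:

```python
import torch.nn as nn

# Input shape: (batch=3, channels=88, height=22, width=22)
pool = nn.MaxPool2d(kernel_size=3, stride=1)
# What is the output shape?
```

Input: (3, 88, 22, 22) -> Output: (3, 88, 20, 20)

Answer: (3, 88, 20, 20)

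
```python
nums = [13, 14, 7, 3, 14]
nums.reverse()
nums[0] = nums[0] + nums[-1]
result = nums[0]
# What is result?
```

Trace:
`nums = [13, 14, 7, 3, 14]` → nums = [13, 14, 7, 3, 14]
`nums.reverse()` → nums = [14, 3, 7, 14, 13]
`nums[0] = nums[0] + nums[-1]` → nums = [27, 3, 7, 14, 13]
`result = nums[0]` → result = 27
So result = 27

Answer: 27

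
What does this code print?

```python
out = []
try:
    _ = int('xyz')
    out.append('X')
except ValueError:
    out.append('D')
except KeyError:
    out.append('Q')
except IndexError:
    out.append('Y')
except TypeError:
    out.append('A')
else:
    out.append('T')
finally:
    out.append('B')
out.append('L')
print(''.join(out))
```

Execution trace: 'D' (except ValueError) → 'B' (finally) → 'L' (after the try/except). Output: DBL

Answer: DBL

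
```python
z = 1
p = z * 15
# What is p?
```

Trace:
`z = 1` → z = 1
`p = z * 15` → p = 15
So p = 15

Answer: 15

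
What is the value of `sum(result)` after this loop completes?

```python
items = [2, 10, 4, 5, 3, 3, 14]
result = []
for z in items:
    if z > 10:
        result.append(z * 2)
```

Sum of doubled values > 10
`result` takes the values: [] → [28]
So `sum(result)` = 28

Answer: 28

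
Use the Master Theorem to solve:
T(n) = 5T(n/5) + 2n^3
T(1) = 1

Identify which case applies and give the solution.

a=5, b=5, f(n)=2n^3. log_5(5) = 1. Since c=3 > 1 and the regularity condition holds (5(n/5)^3 = (5/5^3)n^3 with 5/5^3 < 1), Case 3 applies: T(n) = Θ(f(n)) = O(n^3).

Answer: O(n^3) - Case 3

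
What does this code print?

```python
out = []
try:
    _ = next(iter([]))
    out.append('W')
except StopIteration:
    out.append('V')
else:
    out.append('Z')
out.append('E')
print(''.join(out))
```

Execution trace: 'V' (except StopIteration) → 'E' (after the try/except). Output: VE

Answer: VE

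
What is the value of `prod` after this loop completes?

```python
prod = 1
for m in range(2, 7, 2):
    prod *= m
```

Product of even numbers 2 to 6
`prod` takes the values: 1 → 2 → 8 → 48

Answer: 48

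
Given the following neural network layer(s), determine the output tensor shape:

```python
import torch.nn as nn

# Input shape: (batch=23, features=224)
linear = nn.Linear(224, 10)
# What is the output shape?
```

Input: (23, 224) -> Output: (23, 10)

Answer: (23, 10)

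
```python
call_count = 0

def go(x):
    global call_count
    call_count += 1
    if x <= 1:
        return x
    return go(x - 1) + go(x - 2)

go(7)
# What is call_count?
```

Calls(x) = 1 + Calls(x-1) + Calls(x-2); Calls(0)=Calls(1)=1. For x=7 this gives 41.

Answer: 41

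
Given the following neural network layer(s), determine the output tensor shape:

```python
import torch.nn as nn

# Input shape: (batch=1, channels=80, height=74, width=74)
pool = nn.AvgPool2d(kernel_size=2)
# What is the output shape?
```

Input: (1, 80, 74, 74) -> Output: (1, 80, 37, 37)

Answer: (1, 80, 37, 37)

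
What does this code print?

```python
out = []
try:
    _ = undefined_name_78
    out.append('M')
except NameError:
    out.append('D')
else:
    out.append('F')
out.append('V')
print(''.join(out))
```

Execution trace: 'D' (except NameError) → 'V' (after the try/except). Output: DV

Answer: DV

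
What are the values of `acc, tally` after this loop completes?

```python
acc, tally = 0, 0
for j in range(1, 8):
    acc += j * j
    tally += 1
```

Sum of squares and count
`acc, tally` takes the values: (0, 0) → (1, 0) → (1, 1) → (5, 1) → (5, 2) → (14, 2) → (14, 3) → (30, 3) → (30, 4) → (55, 4) → (55, 5) → (91, 5) → (91, 6) → (140, 6) → (140, 7)

Answer: 140, 7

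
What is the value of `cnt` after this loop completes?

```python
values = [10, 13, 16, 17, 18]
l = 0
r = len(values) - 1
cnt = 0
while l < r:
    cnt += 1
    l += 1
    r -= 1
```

Iterations until pointers meet (list length 5)
`cnt` takes the values: 0 → 1 → 2

Answer: 2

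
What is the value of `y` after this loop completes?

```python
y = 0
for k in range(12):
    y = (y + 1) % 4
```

Increment mod 4, 12 times = 0
`y` takes the values: 0 → 1 → 2 → 3 → 0 → 1 → 2 → 3 → 0 → 1 → 2 → 3 → 0

Answer: 0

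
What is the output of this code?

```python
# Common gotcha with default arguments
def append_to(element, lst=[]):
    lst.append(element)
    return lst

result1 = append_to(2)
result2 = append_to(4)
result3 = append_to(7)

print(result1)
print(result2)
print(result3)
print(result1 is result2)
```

Key concept: mutable default argument gotcha.
Step by step:
`result1 = append_to(2)` → result1 = [2]
`result2 = append_to(4)` → result1 = [2, 4] (same object as result2); result2 = [2, 4] (same object as result1)
`result3 = append_to(7)` → result1 = [2, 4, 7] (same object as result2, result3); result2 = [2, 4, 7] (same object as result1, result3); result3 = [2, 4, 7] (same object as result1, result2)
`print(result1)` → prints [2, 4, 7]
`print(result2)` → prints [2, 4, 7]
`print(result3)` → prints [2, 4, 7]
`print(result1 is result2)` → prints True

Answer:
[2, 4, 7]
[2, 4, 7]
[2, 4, 7]
True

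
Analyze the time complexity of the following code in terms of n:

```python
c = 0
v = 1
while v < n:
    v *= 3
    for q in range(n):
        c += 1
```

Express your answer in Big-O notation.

Each loop level contributes: log n × n. Multiplying the contributions gives O(n log n).

Answer: O(n log n)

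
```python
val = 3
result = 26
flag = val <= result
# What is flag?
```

Trace:
`val = 3` → val = 3
`result = 26` → result = 26
`flag = val <= result` → flag = True
So flag = True

Answer: True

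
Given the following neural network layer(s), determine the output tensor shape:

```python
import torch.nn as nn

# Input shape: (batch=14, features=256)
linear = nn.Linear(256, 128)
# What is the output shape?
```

Input: (14, 256) -> Output: (14, 128)

Answer: (14, 128)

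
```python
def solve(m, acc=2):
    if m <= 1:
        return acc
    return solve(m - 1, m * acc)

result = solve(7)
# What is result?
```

Accumulator trace (n, acc): (7, 2) -> (6, 14) -> (5, 84) -> (4, 420) -> (3, 1680) -> (2, 5040) -> (1, 10080) -> return 10080

Answer: 10080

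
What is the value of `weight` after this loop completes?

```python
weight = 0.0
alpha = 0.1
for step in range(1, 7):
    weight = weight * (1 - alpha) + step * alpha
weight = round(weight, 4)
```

Moving average with lr=0.1
`weight` takes the values: 0.0 → 0.1 → 0.29 → 0.561 → 0.9049 → 1.31441 → 1.782969 → 1.783

Answer: 1.783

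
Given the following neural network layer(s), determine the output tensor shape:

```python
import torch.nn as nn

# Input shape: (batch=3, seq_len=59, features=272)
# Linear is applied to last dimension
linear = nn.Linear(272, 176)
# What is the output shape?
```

Input: (3, 59, 272) -> Output: (3, 59, 176)

Answer: (3, 59, 176)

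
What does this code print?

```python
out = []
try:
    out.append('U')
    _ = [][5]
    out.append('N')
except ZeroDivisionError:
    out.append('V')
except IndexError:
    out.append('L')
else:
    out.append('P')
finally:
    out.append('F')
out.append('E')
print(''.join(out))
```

Execution trace: 'U' (try body) → 'L' (except IndexError) → 'F' (finally) → 'E' (after the try/except). Output: ULFE

Answer: ULFE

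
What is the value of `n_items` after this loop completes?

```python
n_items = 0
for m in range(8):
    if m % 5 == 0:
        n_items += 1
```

Count numbers divisible by 5 in range(8)
`n_items` takes the values: 0 → 1 → 2

Answer: 2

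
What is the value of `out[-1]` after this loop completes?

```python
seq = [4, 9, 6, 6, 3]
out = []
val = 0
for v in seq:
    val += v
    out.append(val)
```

Cumulative sum ends at 28
`out` takes the values: [] → [4] → [4, 13] → [4, 13, 19] → [4, 13, 19, 25] → [4, 13, 19, 25, 28]
So `out[-1]` = 28

Answer: 28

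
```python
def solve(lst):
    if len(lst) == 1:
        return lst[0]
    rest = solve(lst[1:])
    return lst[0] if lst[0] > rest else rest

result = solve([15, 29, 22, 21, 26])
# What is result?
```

Recursive max over [15, 29, 22, 21, 26] = 29

Answer: 29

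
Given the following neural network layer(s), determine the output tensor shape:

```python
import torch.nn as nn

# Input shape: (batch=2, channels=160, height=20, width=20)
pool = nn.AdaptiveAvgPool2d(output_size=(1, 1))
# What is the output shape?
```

Input: (2, 160, 20, 20) -> Output: (2, 160, 1, 1)

Answer: (2, 160, 1, 1)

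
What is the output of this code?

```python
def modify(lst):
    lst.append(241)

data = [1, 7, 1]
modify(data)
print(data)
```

Key concept: function modifies passed list.
Step by step:
`data = [1, 7, 1]` → data = [1, 7, 1]
`modify(data)` → data = [1, 7, 1, 241]
`print(data)` → prints [1, 7, 1, 241]

Answer: [1, 7, 1, 241]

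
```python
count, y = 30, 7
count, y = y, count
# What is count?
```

Trace:
`count, y = 30, 7` → count = 30; y = 7
`count, y = y, count` → count = 7; y = 30
So count = 7

Answer: 7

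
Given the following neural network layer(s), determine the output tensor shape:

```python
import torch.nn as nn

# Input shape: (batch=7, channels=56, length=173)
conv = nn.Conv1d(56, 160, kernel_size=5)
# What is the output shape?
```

Input: (7, 56, 173) -> Output: (7, 160, 169)

Answer: (7, 160, 169)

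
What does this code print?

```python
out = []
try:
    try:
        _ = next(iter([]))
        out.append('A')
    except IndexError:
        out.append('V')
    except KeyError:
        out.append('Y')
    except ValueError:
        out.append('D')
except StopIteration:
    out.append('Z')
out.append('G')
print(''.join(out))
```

Execution trace: 'Z' (outer except StopIteration) → 'G' (after the try/except). Output: ZG

Answer: ZG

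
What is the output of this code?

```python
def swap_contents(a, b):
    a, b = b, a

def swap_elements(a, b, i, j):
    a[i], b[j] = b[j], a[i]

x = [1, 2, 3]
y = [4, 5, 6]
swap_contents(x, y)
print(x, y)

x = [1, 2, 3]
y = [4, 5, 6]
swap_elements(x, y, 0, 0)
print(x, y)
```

Key concept: parameter rebinding vs mutation.
Step by step:
`x = [1, 2, 3]` → x = [1, 2, 3]
`y = [4, 5, 6]` → y = [4, 5, 6]
`swap_contents(x, y)` → no visible change to tracked variables
`print(x, y)` → prints [1, 2, 3] [4, 5, 6]
`x = [1, 2, 3]` → x = [1, 2, 3]
`y = [4, 5, 6]` → y = [4, 5, 6]
`swap_elements(x, y, 0, 0)` → x = [4, 2, 3]; y = [1, 5, 6]
`print(x, y)` → prints [4, 2, 3] [1, 5, 6]

Answer:
[1, 2, 3] [4, 5, 6]
[4, 2, 3] [1, 5, 6]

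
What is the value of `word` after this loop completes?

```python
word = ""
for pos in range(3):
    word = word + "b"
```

Repeat 'b' 3 times
`word` takes the values: "" → "b" → "bb" → "bbb"

Answer: "bbb"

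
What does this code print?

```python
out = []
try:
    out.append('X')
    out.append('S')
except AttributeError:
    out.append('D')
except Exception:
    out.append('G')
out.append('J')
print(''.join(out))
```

Execution trace: 'X' (try body) → 'S' (try body, no exception) → 'J' (after the try/except). Output: XSJ

Answer: XSJ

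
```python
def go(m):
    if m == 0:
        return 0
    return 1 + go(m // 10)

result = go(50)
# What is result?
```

Count of digits of 50: 2

Answer: 2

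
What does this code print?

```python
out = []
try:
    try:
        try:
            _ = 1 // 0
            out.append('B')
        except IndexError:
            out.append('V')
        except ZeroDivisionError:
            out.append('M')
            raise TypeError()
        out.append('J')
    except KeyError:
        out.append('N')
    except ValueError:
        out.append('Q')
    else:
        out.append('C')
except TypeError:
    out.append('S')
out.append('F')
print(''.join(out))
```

Execution trace: 'M' (inner except ZeroDivisionError) → 'S' (outer except TypeError) → 'F' (after the try/except). Output: MSF

Answer: MSF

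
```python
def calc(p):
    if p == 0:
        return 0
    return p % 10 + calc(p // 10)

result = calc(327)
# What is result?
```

Sum of digits of 327: 7 + 2 + 3 = 12

Answer: 12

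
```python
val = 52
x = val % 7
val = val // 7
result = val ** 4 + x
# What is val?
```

Trace:
`val = 52` → val = 52
`x = val % 7` → x = 3
`val = val // 7` → val = 7
`result = val ** 4 + x` → result = 2404
So val = 7

Answer: 7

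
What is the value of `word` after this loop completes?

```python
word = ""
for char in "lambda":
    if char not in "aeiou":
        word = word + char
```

Remove vowels from 'lambda'
`word` takes the values: "" → "l" → "lm" → "lmb" → "lmbd"

Answer: "lmbd"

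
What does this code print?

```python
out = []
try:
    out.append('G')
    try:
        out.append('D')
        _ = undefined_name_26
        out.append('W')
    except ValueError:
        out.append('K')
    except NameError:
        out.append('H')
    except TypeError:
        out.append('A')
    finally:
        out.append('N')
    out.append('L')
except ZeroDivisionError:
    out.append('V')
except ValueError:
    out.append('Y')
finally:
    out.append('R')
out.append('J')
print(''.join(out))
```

Execution trace: 'G' (try body) → 'D' (inner try body) → 'H' (inner except NameError) → 'N' (inner finally) → 'L' (try body, no exception) → 'R' (finally) → 'J' (after the try/except). Output: GDHNLRJ

Answer: GDHNLRJ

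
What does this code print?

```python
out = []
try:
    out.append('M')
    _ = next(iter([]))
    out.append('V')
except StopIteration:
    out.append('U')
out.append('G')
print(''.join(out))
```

Execution trace: 'M' (try body) → 'U' (except StopIteration) → 'G' (after the try/except). Output: MUG

Answer: MUG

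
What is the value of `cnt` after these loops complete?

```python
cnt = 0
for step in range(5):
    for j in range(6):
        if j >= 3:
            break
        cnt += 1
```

Inner breaks at 3, outer runs 5 times
`cnt` takes the values: 0 → 1 → 2 → 3 → 4 → 5 → 6 → 7 → 8 → 9 → 10 → 11 → 12 → 13 → 14 → 15

Answer: 15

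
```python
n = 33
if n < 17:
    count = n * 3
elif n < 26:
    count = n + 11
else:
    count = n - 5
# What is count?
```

Trace:
`n = 33` → n = 33
`if n < 17: ...` → n < 17 is False, n < 26 is False, take else branch → count = 28
So count = 28

Answer: 28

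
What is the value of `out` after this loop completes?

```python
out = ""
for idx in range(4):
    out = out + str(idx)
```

Concatenate digits 0 to 3
`out` takes the values: "" → "0" → "01" → "012" → "0123"

Answer: "0123"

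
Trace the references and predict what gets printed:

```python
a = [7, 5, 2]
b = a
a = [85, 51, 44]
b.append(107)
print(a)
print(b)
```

Key concept: rebinding vs mutation: a is rebound to a new list, b still points at the original.
Step by step:
`a = [7, 5, 2]` → a = [7, 5, 2]
`b = a` → b = [7, 5, 2] (same object as a)
`a = [85, 51, 44]` → a = [85, 51, 44]
`b.append(107)` → b = [7, 5, 2, 107]
`print(a)` → prints [85, 51, 44]
`print(b)` → prints [7, 5, 2, 107]

Answer:
[85, 51, 44]
[7, 5, 2, 107]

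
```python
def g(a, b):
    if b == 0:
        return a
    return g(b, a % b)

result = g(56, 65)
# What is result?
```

g(56, 65) -> g(65, 56) -> g(56, 9) -> g(9, 2) -> g(2, 1) -> g(1, 0) -> 1

Answer: 1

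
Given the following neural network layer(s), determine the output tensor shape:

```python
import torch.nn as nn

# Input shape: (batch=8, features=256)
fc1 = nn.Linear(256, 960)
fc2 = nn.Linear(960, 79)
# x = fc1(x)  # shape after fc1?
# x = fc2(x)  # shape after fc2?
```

Input: (8, 256) -> after fc1: (8, 960) -> Output: (8, 79)

Answer: (8, 79)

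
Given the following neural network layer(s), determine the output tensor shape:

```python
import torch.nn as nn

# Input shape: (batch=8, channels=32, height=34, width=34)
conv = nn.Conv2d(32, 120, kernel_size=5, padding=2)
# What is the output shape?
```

Input: (8, 32, 34, 34) -> Output: (8, 120, 34, 34)

Answer: (8, 120, 34, 34)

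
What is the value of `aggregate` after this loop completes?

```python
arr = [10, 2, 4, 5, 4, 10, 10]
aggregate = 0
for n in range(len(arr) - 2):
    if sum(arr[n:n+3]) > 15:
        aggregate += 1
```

Count windows with sum > 15
`aggregate` takes the values: 0 → 1 → 2 → 3

Answer: 3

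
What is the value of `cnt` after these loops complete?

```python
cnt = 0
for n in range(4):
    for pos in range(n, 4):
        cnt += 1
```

Upper triangle: 4 + 3 + ... + 1
`cnt` takes the values: 0 → 1 → 2 → 3 → 4 → 5 → 6 → 7 → 8 → 9 → 10

Answer: 10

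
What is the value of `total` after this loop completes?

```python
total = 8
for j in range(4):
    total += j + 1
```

Start at 8, add 1 to 4 = 18
`total` takes the values: 8 → 9 → 11 → 14 → 18

Answer: 18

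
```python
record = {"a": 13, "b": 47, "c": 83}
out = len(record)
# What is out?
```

Trace:
`record = {"a": 13, "b": 47, "c": 83}` → record = {'a': 13, 'b': 47, 'c': 83}
`out = len(record)` → out = 3
So out = 3

Answer: 3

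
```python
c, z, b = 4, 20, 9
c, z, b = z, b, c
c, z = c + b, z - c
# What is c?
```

Trace:
`c, z, b = 4, 20, 9` → c = 4; z = 20; b = 9
`c, z, b = z, b, c` → c = 20; z = 9; b = 4
`c, z = c + b, z - c` → c = 24; z = -11
So c = 24

Answer: 24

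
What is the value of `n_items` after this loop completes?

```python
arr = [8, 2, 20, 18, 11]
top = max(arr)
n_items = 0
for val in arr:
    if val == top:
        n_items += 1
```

Count of max value 20 in [8, 2, 20, 18, 11]
`n_items` takes the values: 0 → 1

Answer: 1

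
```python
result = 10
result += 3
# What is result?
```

Trace:
`result = 10` → result = 10
`result += 3` → result = 13
So result = 13

Answer: 13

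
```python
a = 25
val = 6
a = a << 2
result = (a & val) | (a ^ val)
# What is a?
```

Trace:
`a = 25` → a = 25
`val = 6` → val = 6
`a = a << 2` → a = 100
`result = (a & val) | (a ^ val)` → result = 102
So a = 100

Answer: 100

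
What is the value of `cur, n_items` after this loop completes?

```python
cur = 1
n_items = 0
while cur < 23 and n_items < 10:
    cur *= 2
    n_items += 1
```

Double until >= 23 or 10 iterations
`cur, n_items` takes the values: (1, 0) → (2, 0) → (2, 1) → (4, 1) → (4, 2) → (8, 2) → (8, 3) → (16, 3) → (16, 4) → (32, 4) → (32, 5)

Answer: 32, 5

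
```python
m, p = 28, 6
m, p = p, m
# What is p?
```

Trace:
`m, p = 28, 6` → m = 28; p = 6
`m, p = p, m` → m = 6; p = 28
So p = 28

Answer: 28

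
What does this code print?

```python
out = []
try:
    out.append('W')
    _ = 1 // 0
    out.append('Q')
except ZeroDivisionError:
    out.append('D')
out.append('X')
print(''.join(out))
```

Execution trace: 'W' (try body) → 'D' (except ZeroDivisionError) → 'X' (after the try/except). Output: WDX

Answer: WDX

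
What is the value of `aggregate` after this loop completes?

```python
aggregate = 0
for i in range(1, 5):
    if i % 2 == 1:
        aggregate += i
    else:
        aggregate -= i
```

Add odd, subtract even
`aggregate` takes the values: 0 → 1 → -1 → 2 → -2

Answer: -2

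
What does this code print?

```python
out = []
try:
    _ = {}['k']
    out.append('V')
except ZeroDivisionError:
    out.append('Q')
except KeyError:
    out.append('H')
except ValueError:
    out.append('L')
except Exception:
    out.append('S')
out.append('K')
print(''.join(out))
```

Execution trace: 'H' (except KeyError) → 'K' (after the try/except). Output: HK

Answer: HK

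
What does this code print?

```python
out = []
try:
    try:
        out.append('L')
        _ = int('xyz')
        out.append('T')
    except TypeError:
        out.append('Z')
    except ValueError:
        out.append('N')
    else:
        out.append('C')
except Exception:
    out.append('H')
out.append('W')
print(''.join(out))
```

Execution trace: 'L' (inner try body) → 'N' (inner except ValueError) → 'W' (after the try/except). Output: LNW

Answer: LNW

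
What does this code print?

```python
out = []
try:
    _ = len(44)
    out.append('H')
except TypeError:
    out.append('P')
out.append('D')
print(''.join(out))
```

Execution trace: 'P' (except TypeError) → 'D' (after the try/except). Output: PD

Answer: PD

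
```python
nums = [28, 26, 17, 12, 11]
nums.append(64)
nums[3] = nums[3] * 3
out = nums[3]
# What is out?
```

Trace:
`nums = [28, 26, 17, 12, 11]` → nums = [28, 26, 17, 12, 11]
`nums.append(64)` → nums = [28, 26, 17, 12, 11, 64]
`nums[3] = nums[3] * 3` → nums = [28, 26, 17, 36, 11, 64]
`out = nums[3]` → out = 36
So out = 36

Answer: 36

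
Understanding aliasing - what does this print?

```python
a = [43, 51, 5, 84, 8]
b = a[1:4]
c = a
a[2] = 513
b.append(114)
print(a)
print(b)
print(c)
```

Key concept: slice vs alias.
Step by step:
`a = [43, 51, 5, 84, 8]` → a = [43, 51, 5, 84, 8]
`b = a[1:4]` → b = [51, 5, 84]
`c = a` → c = [43, 51, 5, 84, 8] (same object as a)
`a[2] = 513` → a = [43, 51, 513, 84, 8] (same object as c); c = [43, 51, 513, 84, 8] (same object as a)
`b.append(114)` → b = [51, 5, 84, 114]
`print(a)` → prints [43, 51, 513, 84, 8]
`print(b)` → prints [51, 5, 84, 114]
`print(c)` → prints [43, 51, 513, 84, 8]

Answer:
[43, 51, 513, 84, 8]
[51, 5, 84, 114]
[43, 51, 513, 84, 8]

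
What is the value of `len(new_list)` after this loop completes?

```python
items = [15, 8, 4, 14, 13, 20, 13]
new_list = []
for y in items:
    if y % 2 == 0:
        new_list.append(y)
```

Count even numbers in [15, 8, 4, 14, 13, 20, 13]
`new_list` takes the values: [] → [8] → [8, 4] → [8, 4, 14] → [8, 4, 14, 20]
So `len(new_list)` = 4

Answer: 4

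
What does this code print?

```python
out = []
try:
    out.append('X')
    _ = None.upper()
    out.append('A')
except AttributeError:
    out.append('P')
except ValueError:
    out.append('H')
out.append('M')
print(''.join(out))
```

Execution trace: 'X' (try body) → 'P' (except AttributeError) → 'M' (after the try/except). Output: XPM

Answer: XPM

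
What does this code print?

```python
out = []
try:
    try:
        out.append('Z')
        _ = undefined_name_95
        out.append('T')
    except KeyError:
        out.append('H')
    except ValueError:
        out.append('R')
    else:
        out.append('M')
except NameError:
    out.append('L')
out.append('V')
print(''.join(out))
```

Execution trace: 'Z' (try body) → 'L' (outer except NameError) → 'V' (after the try/except). Output: ZLV

Answer: ZLV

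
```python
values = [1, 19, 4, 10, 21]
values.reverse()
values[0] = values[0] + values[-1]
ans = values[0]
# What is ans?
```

Trace:
`values = [1, 19, 4, 10, 21]` → values = [1, 19, 4, 10, 21]
`values.reverse()` → values = [21, 10, 4, 19, 1]
`values[0] = values[0] + values[-1]` → values = [22, 10, 4, 19, 1]
`ans = values[0]` → ans = 22
So ans = 22

Answer: 22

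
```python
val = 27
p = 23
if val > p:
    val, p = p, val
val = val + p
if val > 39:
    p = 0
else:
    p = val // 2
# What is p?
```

Trace:
`val = 27` → val = 27
`p = 23` → p = 23
`if val > p: ...` → val > p is True → val = 23; p = 27
`val = val + p` → val = 50
`if val > 39: ...` → val > 39 is True → p = 0
So p = 0

Answer: 0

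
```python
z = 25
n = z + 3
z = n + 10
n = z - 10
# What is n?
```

Trace:
`z = 25` → z = 25
`n = z + 3` → n = 28
`z = n + 10` → z = 38
`n = z - 10` → n = 28
So n = 28

Answer: 28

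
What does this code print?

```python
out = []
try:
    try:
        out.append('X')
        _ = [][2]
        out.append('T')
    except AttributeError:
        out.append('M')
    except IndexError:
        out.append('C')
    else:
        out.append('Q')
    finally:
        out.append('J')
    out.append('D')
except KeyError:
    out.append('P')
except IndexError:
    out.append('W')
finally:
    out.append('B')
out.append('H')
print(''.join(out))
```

Execution trace: 'X' (inner try body) → 'C' (inner except IndexError) → 'J' (inner finally) → 'D' (try body, no exception) → 'B' (finally) → 'H' (after the try/except). Output: XCJDBH

Answer: XCJDBH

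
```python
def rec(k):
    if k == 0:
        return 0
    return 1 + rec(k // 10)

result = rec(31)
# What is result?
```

Count of digits of 31: 2

Answer: 2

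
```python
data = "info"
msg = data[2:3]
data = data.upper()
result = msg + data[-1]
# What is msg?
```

Trace:
`data = "info"` → data = 'info'
`msg = data[2:3]` → msg = 'f'
`data = data.upper()` → data = 'INFO'
`result = msg + data[-1]` → result = 'fO'
So msg = 'f'

Answer: 'f'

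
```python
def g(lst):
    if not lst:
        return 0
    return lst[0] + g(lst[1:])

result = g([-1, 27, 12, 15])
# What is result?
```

(-1) + 27 + 12 + 15 + 0 = 53

Answer: 53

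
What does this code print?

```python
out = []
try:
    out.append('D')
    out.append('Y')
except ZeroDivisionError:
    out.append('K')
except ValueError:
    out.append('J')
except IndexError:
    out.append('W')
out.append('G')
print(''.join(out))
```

Execution trace: 'D' (try body) → 'Y' (try body, no exception) → 'G' (after the try/except). Output: DYG

Answer: DYG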